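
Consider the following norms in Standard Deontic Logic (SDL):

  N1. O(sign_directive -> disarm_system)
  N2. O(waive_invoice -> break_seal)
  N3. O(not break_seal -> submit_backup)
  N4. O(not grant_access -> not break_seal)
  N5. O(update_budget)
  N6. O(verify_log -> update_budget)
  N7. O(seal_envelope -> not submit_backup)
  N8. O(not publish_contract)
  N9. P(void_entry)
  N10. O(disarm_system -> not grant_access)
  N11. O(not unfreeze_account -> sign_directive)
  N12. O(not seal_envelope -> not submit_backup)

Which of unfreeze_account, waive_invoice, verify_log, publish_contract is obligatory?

By case analysis on seal_envelope: premise 7 gives O(seal_envelope -> not submit_backup) and premise 12 gives O(not seal_envelope -> not submit_backup), so O(not submit_backup) either way.
Premise 3, O(not break_seal -> submit_backup), contraposes to O(not submit_backup -> break_seal); with O(not submit_backup) we get O(break_seal).
Premise 4 is O(not grant_access -> not break_seal); contrapositively O(break_seal -> grant_access). Since O(break_seal) holds, K gives O(grant_access).
Premise 10 is O(disarm_system -> not grant_access); contrapositively O(grant_access -> not disarm_system). Since O(grant_access) holds, K gives O(not disarm_system).
The contrapositive of premise 1 (O(sign_directive -> disarm_system)) is O(not disarm_system -> not sign_directive), and O(not disarm_system) is already established, so O(not sign_directive).
Premise 11 is O(not unfreeze_account -> sign_directive); contrapositively O(not sign_directive -> unfreeze_account). Since O(not sign_directive) holds, K gives O(unfreeze_account).
So O(unfreeze_account) holds — unfreeze_account is obligatory. None of the other listed options is made obligatory by any chain of premises.

unfreeze_account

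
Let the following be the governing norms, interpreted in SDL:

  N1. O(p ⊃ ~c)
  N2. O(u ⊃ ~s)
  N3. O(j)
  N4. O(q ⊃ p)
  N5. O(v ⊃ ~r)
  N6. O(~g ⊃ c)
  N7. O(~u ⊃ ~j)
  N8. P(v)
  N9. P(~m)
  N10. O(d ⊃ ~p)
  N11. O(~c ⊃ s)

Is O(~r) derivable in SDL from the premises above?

No

Premise 5 is O(v ⊃ ~r), but O(v) is not derivable from the premises (the permission P(v) asserts only ~O(~v), not O(v)), so it does not yield O(~r).
No other premise forces O(~r). An ideal world satisfying every premise can still have ~r false, so O(~r) is not derivable.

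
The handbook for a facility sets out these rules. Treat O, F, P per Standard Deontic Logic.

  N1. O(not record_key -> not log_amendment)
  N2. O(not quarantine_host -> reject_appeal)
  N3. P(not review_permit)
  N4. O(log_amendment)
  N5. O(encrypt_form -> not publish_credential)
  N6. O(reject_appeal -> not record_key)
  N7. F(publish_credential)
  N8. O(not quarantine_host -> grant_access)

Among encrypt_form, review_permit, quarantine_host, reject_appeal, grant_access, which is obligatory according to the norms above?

quarantine_host

From premise 4 we have O(log_amendment).
Premise 1, O(not record_key -> not log_amendment), contraposes to O(log_amendment -> record_key); with O(log_amendment) we get O(record_key).
Premise 6 is O(reject_appeal -> not record_key); contrapositively O(record_key -> not reject_appeal). Since O(record_key) holds, K gives O(not reject_appeal).
The contrapositive of premise 2 (O(not quarantine_host -> reject_appeal)) is O(not reject_appeal -> quarantine_host), and O(not reject_appeal) is already established, so O(quarantine_host).
So O(quarantine_host) holds — quarantine_host is obligatory. None of the other listed options is made obligatory by any chain of premises.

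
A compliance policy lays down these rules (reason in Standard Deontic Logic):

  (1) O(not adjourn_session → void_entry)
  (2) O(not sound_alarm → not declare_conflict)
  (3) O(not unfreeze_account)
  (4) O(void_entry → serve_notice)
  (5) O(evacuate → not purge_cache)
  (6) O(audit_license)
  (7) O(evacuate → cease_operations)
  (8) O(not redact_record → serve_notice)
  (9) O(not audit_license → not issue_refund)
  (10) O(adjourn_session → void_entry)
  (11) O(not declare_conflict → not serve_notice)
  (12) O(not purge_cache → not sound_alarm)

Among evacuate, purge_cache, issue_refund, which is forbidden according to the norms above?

evacuate

Premises 1 and 10 cover both cases: O(not adjourn_session → void_entry) and O(adjourn_session → void_entry). Since not adjourn_session ∨ adjourn_session is a tautology, O(void_entry) follows.
From O(void_entry) and premise 4, O(void_entry → serve_notice), we obtain O(serve_notice).
Premise 11 is O(not declare_conflict → not serve_notice); contrapositively O(serve_notice → declare_conflict). Since O(serve_notice) holds, K gives O(declare_conflict).
The contrapositive of premise 2 (O(not sound_alarm → not declare_conflict)) is O(declare_conflict → sound_alarm), and O(declare_conflict) is already established, so O(sound_alarm).
Premise 12, O(not purge_cache → not sound_alarm), contraposes to O(sound_alarm → purge_cache); with O(sound_alarm) we get O(purge_cache).
Premise 5 is O(evacuate → not purge_cache); contrapositively O(purge_cache → not evacuate). Since O(purge_cache) holds, K gives O(not evacuate).
So O(not evacuate) holds, i.e. evacuate is forbidden. None of the other listed options is forbidden under the premises.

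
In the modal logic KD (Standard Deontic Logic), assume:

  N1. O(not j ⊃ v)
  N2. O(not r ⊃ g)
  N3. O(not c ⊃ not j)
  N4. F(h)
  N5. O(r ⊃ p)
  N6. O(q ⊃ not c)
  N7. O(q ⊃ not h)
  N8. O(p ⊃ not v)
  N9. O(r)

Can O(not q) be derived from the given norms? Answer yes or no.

Premise 9 gives O(r).
With premise 5, O(r ⊃ p), the K-axiom yields O(p).
Applying K to premise 8 (O(p ⊃ not v)) and O(p) yields O(not v).
Premise 1, O(not j ⊃ v), contraposes to O(not v ⊃ j); with O(not v) we get O(j).
The contrapositive of premise 3 (O(not c ⊃ not j)) is O(j ⊃ c), and O(j) is already established, so O(c).
Premise 6, O(q ⊃ not c), contraposes to O(c ⊃ not q); with O(c) we get O(not q).
Premises 2, 4, 7 do not contribute to this derivation.
So O(not q) follows.

Yes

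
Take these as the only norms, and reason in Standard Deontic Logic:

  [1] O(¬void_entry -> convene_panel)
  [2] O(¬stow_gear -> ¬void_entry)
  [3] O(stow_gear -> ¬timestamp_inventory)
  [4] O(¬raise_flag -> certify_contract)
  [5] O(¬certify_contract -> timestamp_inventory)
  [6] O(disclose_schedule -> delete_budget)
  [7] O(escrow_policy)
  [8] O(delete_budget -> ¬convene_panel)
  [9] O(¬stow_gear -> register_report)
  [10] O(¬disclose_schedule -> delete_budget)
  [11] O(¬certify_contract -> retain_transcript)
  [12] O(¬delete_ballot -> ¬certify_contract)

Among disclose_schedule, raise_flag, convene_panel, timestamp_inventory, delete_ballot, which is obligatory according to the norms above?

Premises 6 and 10 cover both cases: O(disclose_schedule -> delete_budget) and O(¬disclose_schedule -> delete_budget). Since disclose_schedule ∨ ¬disclose_schedule is a tautology, O(delete_budget) follows.
Applying K to premise 8 (O(delete_budget -> ¬convene_panel)) and O(delete_budget) yields O(¬convene_panel).
Premise 1 is O(¬void_entry -> convene_panel); contrapositively O(¬convene_panel -> void_entry). Since O(¬convene_panel) holds, K gives O(void_entry).
The contrapositive of premise 2 (O(¬stow_gear -> ¬void_entry)) is O(void_entry -> stow_gear), and O(void_entry) is already established, so O(stow_gear).
Applying K to premise 3 (O(stow_gear -> ¬timestamp_inventory)) and O(stow_gear) yields O(¬timestamp_inventory).
The contrapositive of premise 5 (O(¬certify_contract -> timestamp_inventory)) is O(¬timestamp_inventory -> certify_contract), and O(¬timestamp_inventory) is already established, so O(certify_contract).
Premise 12, O(¬delete_ballot -> ¬certify_contract), contraposes to O(certify_contract -> delete_ballot); with O(certify_contract) we get O(delete_ballot).
So O(delete_ballot) holds — delete_ballot is obligatory. None of the other listed options is made obligatory by any chain of premises.

delete_ballot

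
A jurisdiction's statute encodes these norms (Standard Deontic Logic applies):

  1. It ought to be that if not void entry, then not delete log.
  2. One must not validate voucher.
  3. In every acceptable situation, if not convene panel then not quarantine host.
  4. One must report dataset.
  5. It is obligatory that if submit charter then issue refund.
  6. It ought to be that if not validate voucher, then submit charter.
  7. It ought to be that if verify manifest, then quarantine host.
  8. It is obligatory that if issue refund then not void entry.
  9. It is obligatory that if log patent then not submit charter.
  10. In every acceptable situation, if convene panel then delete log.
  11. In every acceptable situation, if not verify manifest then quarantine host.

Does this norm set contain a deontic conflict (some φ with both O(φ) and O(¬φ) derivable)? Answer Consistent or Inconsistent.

By case analysis on verify_manifest: premise 7 gives O(verify_manifest → quarantine_host) and premise 11 gives O(¬verify_manifest → quarantine_host), so O(quarantine_host) either way.
Premise 3 is O(¬convene_panel → ¬quarantine_host); contrapositively O(quarantine_host → convene_panel). Since O(quarantine_host) holds, K gives O(convene_panel).
Premise 10 is O(convene_panel → delete_log); since O(convene_panel), deontic closure gives O(delete_log).
Premise 1 is O(¬void_entry → ¬delete_log); contrapositively O(delete_log → void_entry). Since O(delete_log) holds, K gives O(void_entry).
The contrapositive of premise 8 (O(issue_refund → ¬void_entry)) is O(void_entry → ¬issue_refund), and O(void_entry) is already established, so O(¬issue_refund).
Premise 5 is O(submit_charter → issue_refund); contrapositively O(¬issue_refund → ¬submit_charter). Since O(¬issue_refund) holds, K gives O(¬submit_charter).
The contrapositive of premise 6 (O(¬validate_voucher → submit_charter)) is O(¬submit_charter → validate_voucher), and O(¬submit_charter) is already established, so O(validate_voucher).
But premise 2, F(validate_voucher), means O(¬validate_voucher).
We now have both O(validate_voucher) and O(¬validate_voucher) — validate_voucher is simultaneously obligatory and forbidden, violating the D-axiom.

Inconsistent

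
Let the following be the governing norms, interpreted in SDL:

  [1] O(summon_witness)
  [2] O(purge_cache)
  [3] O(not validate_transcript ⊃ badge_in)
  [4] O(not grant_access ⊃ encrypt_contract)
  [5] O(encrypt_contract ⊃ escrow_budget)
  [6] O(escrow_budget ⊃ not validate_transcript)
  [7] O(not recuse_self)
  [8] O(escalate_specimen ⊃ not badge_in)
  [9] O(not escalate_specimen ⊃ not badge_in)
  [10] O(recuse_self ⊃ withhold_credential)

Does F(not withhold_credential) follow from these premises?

Premise 10 is O(recuse_self ⊃ withhold_credential), but O(recuse_self) is not derivable from the premises, so it does not yield O(withhold_credential).
No other premise forces O(withhold_credential). An ideal world satisfying every premise can still have not withhold_credential true, so F(not withhold_credential) is not derivable.

No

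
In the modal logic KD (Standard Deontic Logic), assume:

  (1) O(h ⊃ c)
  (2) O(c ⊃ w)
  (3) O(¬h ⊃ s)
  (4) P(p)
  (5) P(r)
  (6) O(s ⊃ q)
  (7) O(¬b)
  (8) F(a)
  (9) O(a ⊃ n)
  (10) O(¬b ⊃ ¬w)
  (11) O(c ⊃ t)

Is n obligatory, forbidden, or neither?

Premise 9 is O(a ⊃ n), but O(a) is not derivable from the premises, so it does not yield O(n).
No premise or chain of K-axiom applications forces O(n), and none forces O(¬n). So n is neither obligatory nor forbidden under these norms.

Neither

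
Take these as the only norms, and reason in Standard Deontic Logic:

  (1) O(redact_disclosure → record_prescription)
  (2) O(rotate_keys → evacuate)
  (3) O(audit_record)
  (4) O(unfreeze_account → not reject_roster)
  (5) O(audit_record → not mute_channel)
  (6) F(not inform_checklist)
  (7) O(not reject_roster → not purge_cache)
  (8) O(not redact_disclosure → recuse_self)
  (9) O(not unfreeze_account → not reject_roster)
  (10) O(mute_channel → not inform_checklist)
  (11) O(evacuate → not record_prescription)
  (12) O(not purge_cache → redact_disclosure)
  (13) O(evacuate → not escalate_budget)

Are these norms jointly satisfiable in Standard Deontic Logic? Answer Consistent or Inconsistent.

Premise 10 is O(mute_channel → not inform_checklist), but O(mute_channel) is not derivable from the premises, so it does not yield O(not inform_checklist).
So O(not inform_checklist) is not derivable, and the apparent clash with O(inform_checklist) does not arise.
A world satisfying every obligation exists (e.g. audit_record=true, escalate_budget=false, evacuate=false, inform_checklist=true, mute_channel=false, purge_cache=false, record_prescription=true, recuse_self=false, redact_disclosure=true, reject_roster=false, rotate_keys=false, unfreeze_account=false); no atom is both obligatory and forbidden, so the set is consistent.

Consistent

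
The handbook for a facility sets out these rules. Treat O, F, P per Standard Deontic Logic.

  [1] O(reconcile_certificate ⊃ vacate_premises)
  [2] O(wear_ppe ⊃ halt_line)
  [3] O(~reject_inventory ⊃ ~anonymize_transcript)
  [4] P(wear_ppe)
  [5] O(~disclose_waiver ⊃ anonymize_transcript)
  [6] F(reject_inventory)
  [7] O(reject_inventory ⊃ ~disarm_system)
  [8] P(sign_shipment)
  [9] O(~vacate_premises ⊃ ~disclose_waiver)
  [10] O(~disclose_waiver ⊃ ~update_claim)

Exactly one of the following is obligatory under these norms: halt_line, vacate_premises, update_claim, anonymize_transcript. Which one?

vacate_premises

F(reject_inventory) at premise 6 means O(~reject_inventory).
Applying K to premise 3 (O(~reject_inventory ⊃ ~anonymize_transcript)) and O(~reject_inventory) yields O(~anonymize_transcript).
The contrapositive of premise 5 (O(~disclose_waiver ⊃ anonymize_transcript)) is O(~anonymize_transcript ⊃ disclose_waiver), and O(~anonymize_transcript) is already established, so O(disclose_waiver).
The contrapositive of premise 9 (O(~vacate_premises ⊃ ~disclose_waiver)) is O(disclose_waiver ⊃ vacate_premises), and O(disclose_waiver) is already established, so O(vacate_premises).
So O(vacate_premises) holds — vacate_premises is obligatory. None of the other listed options is made obligatory by any chain of premises.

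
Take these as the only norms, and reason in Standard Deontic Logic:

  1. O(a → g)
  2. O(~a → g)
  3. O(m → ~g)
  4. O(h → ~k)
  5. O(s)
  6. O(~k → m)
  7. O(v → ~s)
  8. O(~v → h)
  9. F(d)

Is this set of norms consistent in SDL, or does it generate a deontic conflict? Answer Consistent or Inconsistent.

Premises 2 and 1 are O(~a → g) and O(a → g); every ideal world satisfies ~a or a, so in either case g holds — hence O(g).
The contrapositive of premise 3 (O(m → ~g)) is O(g → ~m), and O(g) is already established, so O(~m).
Premise 6 is O(~k → m); contrapositively O(~m → k). Since O(~m) holds, K gives O(k).
Premise 4, O(h → ~k), contraposes to O(k → ~h); with O(k) we get O(~h).
The contrapositive of premise 8 (O(~v → h)) is O(~h → v), and O(~h) is already established, so O(v).
Applying K to premise 7 (O(v → ~s)) and O(v) yields O(~s).
Yet premise 5 states O(s).
We now have both O(~s) and O(s) — s is simultaneously obligatory and forbidden, violating the D-axiom.

Inconsistent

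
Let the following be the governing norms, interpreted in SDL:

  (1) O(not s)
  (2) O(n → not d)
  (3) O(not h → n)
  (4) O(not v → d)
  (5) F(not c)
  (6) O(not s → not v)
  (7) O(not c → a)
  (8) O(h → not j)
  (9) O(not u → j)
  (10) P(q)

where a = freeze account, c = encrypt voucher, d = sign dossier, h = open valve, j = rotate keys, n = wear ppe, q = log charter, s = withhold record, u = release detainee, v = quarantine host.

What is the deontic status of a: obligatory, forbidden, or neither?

Neither

Premise 7 is O(not c → a), but O(not c) is not derivable from the premises, so it does not yield O(a).
No premise or chain of K-axiom applications forces O(a), and none forces O(not a). So a is neither obligatory nor forbidden under these norms.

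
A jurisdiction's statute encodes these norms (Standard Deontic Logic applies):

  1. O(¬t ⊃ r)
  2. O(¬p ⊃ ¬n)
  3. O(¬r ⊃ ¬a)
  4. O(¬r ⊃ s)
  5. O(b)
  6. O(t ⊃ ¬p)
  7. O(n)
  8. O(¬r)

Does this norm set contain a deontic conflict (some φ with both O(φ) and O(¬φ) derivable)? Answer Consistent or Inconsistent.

Inconsistent

Premise 7 gives O(n).
The contrapositive of premise 2 (O(¬p ⊃ ¬n)) is O(n ⊃ p), and O(n) is already established, so O(p).
The contrapositive of premise 6 (O(t ⊃ ¬p)) is O(p ⊃ ¬t), and O(p) is already established, so O(¬t).
With premise 1, O(¬t ⊃ r), the K-axiom yields O(r).
However, premise 8 gives O(¬r).
We now have both O(r) and O(¬r) — r is simultaneously obligatory and forbidden, violating the D-axiom.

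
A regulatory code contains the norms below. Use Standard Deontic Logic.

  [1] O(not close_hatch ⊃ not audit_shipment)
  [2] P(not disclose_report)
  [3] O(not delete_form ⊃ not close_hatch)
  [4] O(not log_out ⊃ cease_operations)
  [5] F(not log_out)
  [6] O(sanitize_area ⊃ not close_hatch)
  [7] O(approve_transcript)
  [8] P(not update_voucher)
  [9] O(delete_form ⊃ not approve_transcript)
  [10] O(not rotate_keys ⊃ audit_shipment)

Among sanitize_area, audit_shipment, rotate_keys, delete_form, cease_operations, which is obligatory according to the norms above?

rotate_keys

Premise 7 states O(approve_transcript) outright.
Premise 9 is O(delete_form ⊃ not approve_transcript); contrapositively O(approve_transcript ⊃ not delete_form). Since O(approve_transcript) holds, K gives O(not delete_form).
Applying K to premise 3 (O(not delete_form ⊃ not close_hatch)) and O(not delete_form) yields O(not close_hatch).
Applying K to premise 1 (O(not close_hatch ⊃ not audit_shipment)) and O(not close_hatch) yields O(not audit_shipment).
Premise 10 is O(not rotate_keys ⊃ audit_shipment); contrapositively O(not audit_shipment ⊃ rotate_keys). Since O(not audit_shipment) holds, K gives O(rotate_keys).
So O(rotate_keys) holds — rotate_keys is obligatory. None of the other listed options is made obligatory by any chain of premises.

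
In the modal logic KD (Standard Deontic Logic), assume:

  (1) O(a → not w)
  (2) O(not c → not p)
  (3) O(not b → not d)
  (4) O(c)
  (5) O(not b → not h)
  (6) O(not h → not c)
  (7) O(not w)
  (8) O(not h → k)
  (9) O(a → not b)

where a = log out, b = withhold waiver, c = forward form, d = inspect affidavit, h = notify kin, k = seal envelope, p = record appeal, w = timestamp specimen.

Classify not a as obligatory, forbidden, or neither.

Obligatory

Premise 4 gives O(c).
Premise 6 is O(not h → not c); contrapositively O(c → h). Since O(c) holds, K gives O(h).
Premise 5 is O(not b → not h); contrapositively O(h → b). Since O(h) holds, K gives O(b).
The contrapositive of premise 9 (O(a → not b)) is O(b → not a), and O(b) is already established, so O(not a).
Premises 1, 2, 3, 7, 8 do not contribute to this derivation.
Hence not a is obligatory.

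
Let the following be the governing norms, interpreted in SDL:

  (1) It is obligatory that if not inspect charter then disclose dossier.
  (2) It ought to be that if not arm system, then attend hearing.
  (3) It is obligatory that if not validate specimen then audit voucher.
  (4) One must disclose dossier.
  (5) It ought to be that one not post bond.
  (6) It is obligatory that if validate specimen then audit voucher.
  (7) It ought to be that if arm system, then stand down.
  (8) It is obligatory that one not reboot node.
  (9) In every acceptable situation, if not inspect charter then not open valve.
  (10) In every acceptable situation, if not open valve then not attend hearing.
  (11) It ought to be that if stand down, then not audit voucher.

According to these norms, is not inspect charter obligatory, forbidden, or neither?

By case analysis on validate_specimen: premise 6 gives O(validate_specimen → audit_voucher) and premise 3 gives O(¬validate_specimen → audit_voucher), so O(audit_voucher) either way.
Premise 11 is O(stand_down → ¬audit_voucher); contrapositively O(audit_voucher → ¬stand_down). Since O(audit_voucher) holds, K gives O(¬stand_down).
Premise 7 is O(arm_system → stand_down); contrapositively O(¬stand_down → ¬arm_system). Since O(¬stand_down) holds, K gives O(¬arm_system).
Premise 2 is O(¬arm_system → attend_hearing); since O(¬arm_system), deontic closure gives O(attend_hearing).
The contrapositive of premise 10 (O(¬open_valve → ¬attend_hearing)) is O(attend_hearing → open_valve), and O(attend_hearing) is already established, so O(open_valve).
The contrapositive of premise 9 (O(¬inspect_charter → ¬open_valve)) is O(open_valve → inspect_charter), and O(open_valve) is already established, so O(inspect_charter).
Premises 1, 4, 5, 8 do not contribute to this derivation.
Thus O(inspect_charter), which is F(¬inspect_charter): ¬inspect_charter is forbidden.

Forbidden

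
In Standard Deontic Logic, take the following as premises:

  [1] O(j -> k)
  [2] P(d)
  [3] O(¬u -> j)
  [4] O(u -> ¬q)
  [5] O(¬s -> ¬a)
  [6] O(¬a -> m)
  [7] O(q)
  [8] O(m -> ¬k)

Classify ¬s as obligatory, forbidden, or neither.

Premise 7 states O(q) outright.
Premise 4, O(u -> ¬q), contraposes to O(q -> ¬u); with O(q) we get O(¬u).
Premise 3 is O(¬u -> j); since O(¬u), deontic closure gives O(j).
Applying K to premise 1 (O(j -> k)) and O(j) yields O(k).
The contrapositive of premise 8 (O(m -> ¬k)) is O(k -> ¬m), and O(k) is already established, so O(¬m).
Premise 6 is O(¬a -> m); contrapositively O(¬m -> a). Since O(¬m) holds, K gives O(a).
Premise 5 is O(¬s -> ¬a); contrapositively O(a -> s). Since O(a) holds, K gives O(s).
Premise 2 does not contribute to this derivation.
Thus O(s), which is F(¬s): ¬s is forbidden.

Forbidden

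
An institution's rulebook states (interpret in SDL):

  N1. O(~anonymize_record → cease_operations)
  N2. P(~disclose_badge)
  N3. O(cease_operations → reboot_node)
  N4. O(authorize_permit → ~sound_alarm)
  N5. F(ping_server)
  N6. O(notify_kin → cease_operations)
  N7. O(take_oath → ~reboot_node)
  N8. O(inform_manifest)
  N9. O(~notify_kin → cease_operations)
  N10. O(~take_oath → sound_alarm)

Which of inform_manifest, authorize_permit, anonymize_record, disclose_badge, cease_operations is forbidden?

authorize_permit

By case analysis on ~notify_kin: premise 9 gives O(~notify_kin → cease_operations) and premise 6 gives O(notify_kin → cease_operations), so O(cease_operations) either way.
With premise 3, O(cease_operations → reboot_node), the K-axiom yields O(reboot_node).
Premise 7 is O(take_oath → ~reboot_node); contrapositively O(reboot_node → ~take_oath). Since O(reboot_node) holds, K gives O(~take_oath).
From O(~take_oath) and premise 10, O(~take_oath → sound_alarm), we obtain O(sound_alarm).
The contrapositive of premise 4 (O(authorize_permit → ~sound_alarm)) is O(sound_alarm → ~authorize_permit), and O(sound_alarm) is already established, so O(~authorize_permit).
So O(~authorize_permit) holds, i.e. authorize_permit is forbidden. None of the other listed options is forbidden under the premises.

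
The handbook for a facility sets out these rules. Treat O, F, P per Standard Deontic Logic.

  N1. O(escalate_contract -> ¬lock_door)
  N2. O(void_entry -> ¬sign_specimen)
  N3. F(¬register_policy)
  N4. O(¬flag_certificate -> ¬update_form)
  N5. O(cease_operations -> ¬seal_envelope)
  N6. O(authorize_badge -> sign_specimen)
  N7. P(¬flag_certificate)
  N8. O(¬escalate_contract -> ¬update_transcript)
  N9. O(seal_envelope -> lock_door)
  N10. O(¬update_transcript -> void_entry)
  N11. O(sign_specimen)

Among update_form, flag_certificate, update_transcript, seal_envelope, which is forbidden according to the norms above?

From premise 11 we have O(sign_specimen).
Premise 2 is O(void_entry -> ¬sign_specimen); contrapositively O(sign_specimen -> ¬void_entry). Since O(sign_specimen) holds, K gives O(¬void_entry).
The contrapositive of premise 10 (O(¬update_transcript -> void_entry)) is O(¬void_entry -> update_transcript), and O(¬void_entry) is already established, so O(update_transcript).
Premise 8, O(¬escalate_contract -> ¬update_transcript), contraposes to O(update_transcript -> escalate_contract); with O(update_transcript) we get O(escalate_contract).
Applying K to premise 1 (O(escalate_contract -> ¬lock_door)) and O(escalate_contract) yields O(¬lock_door).
The contrapositive of premise 9 (O(seal_envelope -> lock_door)) is O(¬lock_door -> ¬seal_envelope), and O(¬lock_door) is already established, so O(¬seal_envelope).
So O(¬seal_envelope) holds, i.e. seal_envelope is forbidden. None of the other listed options is forbidden under the premises.

seal_envelope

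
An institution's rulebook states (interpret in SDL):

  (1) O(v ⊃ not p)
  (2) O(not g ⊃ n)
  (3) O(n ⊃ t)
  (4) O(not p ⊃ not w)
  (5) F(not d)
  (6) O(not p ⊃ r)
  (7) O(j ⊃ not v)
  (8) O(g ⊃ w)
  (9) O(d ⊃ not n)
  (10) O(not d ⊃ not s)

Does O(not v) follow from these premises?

Yes

Premise 5, F(not d), is equivalent to O(d).
Premise 9 is O(d ⊃ not n); since O(d), deontic closure gives O(not n).
The contrapositive of premise 2 (O(not g ⊃ n)) is O(not n ⊃ g), and O(not n) is already established, so O(g).
From O(g) and premise 8, O(g ⊃ w), we obtain O(w).
The contrapositive of premise 4 (O(not p ⊃ not w)) is O(w ⊃ p), and O(w) is already established, so O(p).
The contrapositive of premise 1 (O(v ⊃ not p)) is O(p ⊃ not v), and O(p) is already established, so O(not v).
Premises 3, 6, 7, 10 do not contribute to this derivation.
So O(not v) follows.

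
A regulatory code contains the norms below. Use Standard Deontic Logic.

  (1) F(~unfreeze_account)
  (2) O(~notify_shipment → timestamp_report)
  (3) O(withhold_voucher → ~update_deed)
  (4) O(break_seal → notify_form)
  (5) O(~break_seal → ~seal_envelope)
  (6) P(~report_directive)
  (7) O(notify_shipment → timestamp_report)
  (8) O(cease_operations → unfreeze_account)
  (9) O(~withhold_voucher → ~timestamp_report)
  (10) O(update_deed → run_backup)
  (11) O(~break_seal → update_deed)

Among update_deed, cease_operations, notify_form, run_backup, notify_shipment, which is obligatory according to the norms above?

notify_form

Premises 7 and 2 are O(notify_shipment → timestamp_report) and O(~notify_shipment → timestamp_report); every ideal world satisfies notify_shipment or ~notify_shipment, so in either case timestamp_report holds — hence O(timestamp_report).
Premise 9, O(~withhold_voucher → ~timestamp_report), contraposes to O(timestamp_report → withhold_voucher); with O(timestamp_report) we get O(withhold_voucher).
With premise 3, O(withhold_voucher → ~update_deed), the K-axiom yields O(~update_deed).
Premise 11, O(~break_seal → update_deed), contraposes to O(~update_deed → break_seal); with O(~update_deed) we get O(break_seal).
Premise 4 is O(break_seal → notify_form); since O(break_seal), deontic closure gives O(notify_form).
So O(notify_form) holds — notify_form is obligatory. None of the other listed options is made obligatory by any chain of premises.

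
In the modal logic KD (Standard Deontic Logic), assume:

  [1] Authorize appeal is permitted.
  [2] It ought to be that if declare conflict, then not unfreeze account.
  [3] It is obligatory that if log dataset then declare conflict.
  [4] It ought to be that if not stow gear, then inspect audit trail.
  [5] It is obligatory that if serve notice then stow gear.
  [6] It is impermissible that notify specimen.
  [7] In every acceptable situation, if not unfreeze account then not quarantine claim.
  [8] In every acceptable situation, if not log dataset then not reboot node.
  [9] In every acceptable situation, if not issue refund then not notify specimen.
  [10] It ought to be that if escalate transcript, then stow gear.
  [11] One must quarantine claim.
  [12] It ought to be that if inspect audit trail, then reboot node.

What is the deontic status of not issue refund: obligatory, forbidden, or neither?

Premise 9 is O(¬issue_refund → ¬notify_specimen); even if O(¬notify_specimen) held, inferring O(¬issue_refund) would be affirming the consequent — invalid.
No premise or chain of K-axiom applications forces O(¬issue_refund), and none forces O(issue_refund). So ¬issue_refund is neither obligatory nor forbidden under these norms.

Neither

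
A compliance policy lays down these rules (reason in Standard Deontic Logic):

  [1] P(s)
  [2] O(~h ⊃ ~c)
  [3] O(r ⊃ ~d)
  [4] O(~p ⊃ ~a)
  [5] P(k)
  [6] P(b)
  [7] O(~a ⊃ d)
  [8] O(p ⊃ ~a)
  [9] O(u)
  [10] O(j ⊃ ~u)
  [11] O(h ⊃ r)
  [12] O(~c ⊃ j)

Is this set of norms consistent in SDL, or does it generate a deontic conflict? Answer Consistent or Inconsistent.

Inconsistent

Premises 8 and 4 cover both cases: O(p ⊃ ~a) and O(~p ⊃ ~a). Since p ∨ ~p is a tautology, O(~a) follows.
From O(~a) and premise 7, O(~a ⊃ d), we obtain O(d).
Premise 3 is O(r ⊃ ~d); contrapositively O(d ⊃ ~r). Since O(d) holds, K gives O(~r).
Premise 11, O(h ⊃ r), contraposes to O(~r ⊃ ~h); with O(~r) we get O(~h).
Applying K to premise 2 (O(~h ⊃ ~c)) and O(~h) yields O(~c).
From O(~c) and premise 12, O(~c ⊃ j), we obtain O(j).
Applying K to premise 10 (O(j ⊃ ~u)) and O(j) yields O(~u).
However, premise 9 gives O(u).
We now have both O(~u) and O(u) — u is simultaneously obligatory and forbidden, violating the D-axiom.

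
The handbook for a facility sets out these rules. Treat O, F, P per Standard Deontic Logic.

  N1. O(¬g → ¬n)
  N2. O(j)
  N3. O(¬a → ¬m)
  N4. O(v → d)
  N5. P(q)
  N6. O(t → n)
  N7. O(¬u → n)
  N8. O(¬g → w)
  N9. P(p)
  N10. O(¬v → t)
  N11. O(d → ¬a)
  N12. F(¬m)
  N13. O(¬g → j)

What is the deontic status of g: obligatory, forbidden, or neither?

Obligatory

Premise 12, F(¬m), is equivalent to O(m).
Premise 3 is O(¬a → ¬m); contrapositively O(m → a). Since O(m) holds, K gives O(a).
Premise 11 is O(d → ¬a); contrapositively O(a → ¬d). Since O(a) holds, K gives O(¬d).
Premise 4, O(v → d), contraposes to O(¬d → ¬v); with O(¬d) we get O(¬v).
From O(¬v) and premise 10, O(¬v → t), we obtain O(t).
With premise 6, O(t → n), the K-axiom yields O(n).
Premise 1 is O(¬g → ¬n); contrapositively O(n → g). Since O(n) holds, K gives O(g).
Premises 2, 5, 7, 8, 9, 13 do not contribute to this derivation.
Hence g is obligatory.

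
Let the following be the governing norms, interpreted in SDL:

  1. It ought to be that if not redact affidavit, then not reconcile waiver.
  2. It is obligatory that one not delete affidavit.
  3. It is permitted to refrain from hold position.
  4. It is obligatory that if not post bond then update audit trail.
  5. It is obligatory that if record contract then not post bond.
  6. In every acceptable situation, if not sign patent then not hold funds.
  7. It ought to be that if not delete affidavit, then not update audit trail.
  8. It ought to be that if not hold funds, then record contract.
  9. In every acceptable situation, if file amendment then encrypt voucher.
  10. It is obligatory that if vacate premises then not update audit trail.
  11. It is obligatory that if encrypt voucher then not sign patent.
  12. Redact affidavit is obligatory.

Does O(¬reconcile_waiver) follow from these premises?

Premise 1 is O(¬redact_affidavit → ¬reconcile_waiver), but O(¬redact_affidavit) is not derivable from the premises, so it does not yield O(¬reconcile_waiver).
No other premise forces O(¬reconcile_waiver). An ideal world satisfying every premise can still have ¬reconcile_waiver false, so O(¬reconcile_waiver) is not derivable.

No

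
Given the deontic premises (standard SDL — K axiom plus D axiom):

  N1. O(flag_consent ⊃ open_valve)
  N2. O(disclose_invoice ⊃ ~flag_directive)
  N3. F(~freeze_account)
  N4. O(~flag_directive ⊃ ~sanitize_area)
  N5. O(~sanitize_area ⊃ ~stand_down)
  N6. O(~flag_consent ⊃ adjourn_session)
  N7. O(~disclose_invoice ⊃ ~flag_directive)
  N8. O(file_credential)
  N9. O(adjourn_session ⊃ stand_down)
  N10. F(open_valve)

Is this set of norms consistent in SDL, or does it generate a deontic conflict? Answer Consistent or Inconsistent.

Inconsistent

Premises 2 and 7 cover both cases: O(disclose_invoice ⊃ ~flag_directive) and O(~disclose_invoice ⊃ ~flag_directive). Since disclose_invoice ∨ ~disclose_invoice is a tautology, O(~flag_directive) follows.
With premise 4, O(~flag_directive ⊃ ~sanitize_area), the K-axiom yields O(~sanitize_area).
From O(~sanitize_area) and premise 5, O(~sanitize_area ⊃ ~stand_down), we obtain O(~stand_down).
Premise 9 is O(adjourn_session ⊃ stand_down); contrapositively O(~stand_down ⊃ ~adjourn_session). Since O(~stand_down) holds, K gives O(~adjourn_session).
Premise 6, O(~flag_consent ⊃ adjourn_session), contraposes to O(~adjourn_session ⊃ flag_consent); with O(~adjourn_session) we get O(flag_consent).
With premise 1, O(flag_consent ⊃ open_valve), the K-axiom yields O(open_valve).
However, F(open_valve) at premise 10 amounts to O(~open_valve).
We now have both O(open_valve) and O(~open_valve) — open_valve is simultaneously obligatory and forbidden, violating the D-axiom.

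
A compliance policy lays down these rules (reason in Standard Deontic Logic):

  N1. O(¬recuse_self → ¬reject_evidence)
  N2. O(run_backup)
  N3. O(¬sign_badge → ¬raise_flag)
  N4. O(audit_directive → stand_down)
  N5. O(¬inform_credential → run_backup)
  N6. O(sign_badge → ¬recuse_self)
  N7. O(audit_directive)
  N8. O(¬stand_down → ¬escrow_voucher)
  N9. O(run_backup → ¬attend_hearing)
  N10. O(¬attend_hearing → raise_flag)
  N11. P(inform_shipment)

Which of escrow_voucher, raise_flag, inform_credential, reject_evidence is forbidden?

reject_evidence

From premise 2 we have O(run_backup).
With premise 9, O(run_backup → ¬attend_hearing), the K-axiom yields O(¬attend_hearing).
With premise 10, O(¬attend_hearing → raise_flag), the K-axiom yields O(raise_flag).
Premise 3, O(¬sign_badge → ¬raise_flag), contraposes to O(raise_flag → sign_badge); with O(raise_flag) we get O(sign_badge).
With premise 6, O(sign_badge → ¬recuse_self), the K-axiom yields O(¬recuse_self).
From O(¬recuse_self) and premise 1, O(¬recuse_self → ¬reject_evidence), we obtain O(¬reject_evidence).
So O(¬reject_evidence) holds, i.e. reject_evidence is forbidden. None of the other listed options is forbidden under the premises.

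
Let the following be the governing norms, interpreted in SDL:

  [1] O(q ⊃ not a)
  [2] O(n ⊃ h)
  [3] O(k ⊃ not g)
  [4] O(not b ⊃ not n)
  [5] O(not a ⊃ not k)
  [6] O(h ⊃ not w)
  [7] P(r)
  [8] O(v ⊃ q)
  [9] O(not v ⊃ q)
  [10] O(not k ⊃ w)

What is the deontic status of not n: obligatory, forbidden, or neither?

Premises 9 and 8 are O(not v ⊃ q) and O(v ⊃ q); every ideal world satisfies not v or v, so in either case q holds — hence O(q).
Applying K to premise 1 (O(q ⊃ not a)) and O(q) yields O(not a).
With premise 5, O(not a ⊃ not k), the K-axiom yields O(not k).
From O(not k) and premise 10, O(not k ⊃ w), we obtain O(w).
Premise 6, O(h ⊃ not w), contraposes to O(w ⊃ not h); with O(w) we get O(not h).
Premise 2 is O(n ⊃ h); contrapositively O(not h ⊃ not n). Since O(not h) holds, K gives O(not n).
Premises 3, 4, 7 do not contribute to this derivation.
Hence not n is obligatory.

Obligatory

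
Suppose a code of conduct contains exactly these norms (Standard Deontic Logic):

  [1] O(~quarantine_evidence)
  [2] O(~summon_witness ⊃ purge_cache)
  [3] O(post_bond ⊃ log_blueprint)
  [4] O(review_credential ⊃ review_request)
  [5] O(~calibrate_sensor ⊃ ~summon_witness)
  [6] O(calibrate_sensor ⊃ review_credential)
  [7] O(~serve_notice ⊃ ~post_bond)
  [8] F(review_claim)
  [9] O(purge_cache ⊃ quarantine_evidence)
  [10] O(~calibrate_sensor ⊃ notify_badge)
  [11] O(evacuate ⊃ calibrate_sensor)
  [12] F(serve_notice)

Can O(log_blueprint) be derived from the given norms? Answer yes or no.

No

Premise 3 is O(post_bond ⊃ log_blueprint), but O(post_bond) is not derivable from the premises, so it does not yield O(log_blueprint).
No other premise forces O(log_blueprint). An ideal world satisfying every premise can still have log_blueprint false, so O(log_blueprint) is not derivable.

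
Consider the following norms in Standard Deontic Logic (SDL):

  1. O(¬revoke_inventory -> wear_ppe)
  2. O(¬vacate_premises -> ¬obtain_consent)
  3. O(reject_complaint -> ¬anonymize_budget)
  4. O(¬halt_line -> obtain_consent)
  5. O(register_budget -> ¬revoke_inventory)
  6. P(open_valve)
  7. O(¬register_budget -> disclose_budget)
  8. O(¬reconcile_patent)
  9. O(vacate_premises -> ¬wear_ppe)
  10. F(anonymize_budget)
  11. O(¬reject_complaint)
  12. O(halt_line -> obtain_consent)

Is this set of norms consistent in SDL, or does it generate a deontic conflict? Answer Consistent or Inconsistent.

Premise 3 is O(reject_complaint -> ¬anonymize_budget); even if O(¬anonymize_budget) held, inferring O(reject_complaint) would be affirming the consequent — invalid.
So O(reject_complaint) is not derivable, and the apparent clash with O(¬reject_complaint) does not arise.
A world satisfying every obligation exists (e.g. anonymize_budget=false, disclose_budget=true, halt_line=false, obtain_consent=true, open_valve=false, reconcile_patent=false, register_budget=false, reject_complaint=false, revoke_inventory=true, vacate_premises=true, wear_ppe=false); no atom is both obligatory and forbidden, so the set is consistent.

Consistent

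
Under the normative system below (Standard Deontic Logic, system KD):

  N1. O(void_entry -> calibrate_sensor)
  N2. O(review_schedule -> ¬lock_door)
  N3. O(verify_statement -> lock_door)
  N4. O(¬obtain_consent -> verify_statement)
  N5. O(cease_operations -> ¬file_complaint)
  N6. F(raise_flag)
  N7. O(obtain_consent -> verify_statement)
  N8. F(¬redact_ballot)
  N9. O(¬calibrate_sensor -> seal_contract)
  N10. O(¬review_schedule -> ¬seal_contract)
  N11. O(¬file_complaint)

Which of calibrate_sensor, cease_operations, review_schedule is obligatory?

Premises 7 and 4 cover both cases: O(obtain_consent -> verify_statement) and O(¬obtain_consent -> verify_statement). Since obtain_consent ∨ ¬obtain_consent is a tautology, O(verify_statement) follows.
Premise 3 is O(verify_statement -> lock_door); since O(verify_statement), deontic closure gives O(lock_door).
The contrapositive of premise 2 (O(review_schedule -> ¬lock_door)) is O(lock_door -> ¬review_schedule), and O(lock_door) is already established, so O(¬review_schedule).
From O(¬review_schedule) and premise 10, O(¬review_schedule -> ¬seal_contract), we obtain O(¬seal_contract).
Premise 9, O(¬calibrate_sensor -> seal_contract), contraposes to O(¬seal_contract -> calibrate_sensor); with O(¬seal_contract) we get O(calibrate_sensor).
So O(calibrate_sensor) holds — calibrate_sensor is obligatory. None of the other listed options is made obligatory by any chain of premises.

calibrate_sensor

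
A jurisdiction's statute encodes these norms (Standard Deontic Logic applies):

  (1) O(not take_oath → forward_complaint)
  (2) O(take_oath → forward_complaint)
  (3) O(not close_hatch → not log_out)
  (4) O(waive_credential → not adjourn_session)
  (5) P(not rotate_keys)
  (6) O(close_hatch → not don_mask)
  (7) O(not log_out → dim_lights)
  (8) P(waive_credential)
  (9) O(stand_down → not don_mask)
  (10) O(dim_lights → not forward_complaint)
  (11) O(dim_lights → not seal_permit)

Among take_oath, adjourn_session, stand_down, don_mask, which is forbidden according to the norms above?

don_mask

Premises 2 and 1 cover both cases: O(take_oath → forward_complaint) and O(not take_oath → forward_complaint). Since take_oath ∨ not take_oath is a tautology, O(forward_complaint) follows.
Premise 10 is O(dim_lights → not forward_complaint); contrapositively O(forward_complaint → not dim_lights). Since O(forward_complaint) holds, K gives O(not dim_lights).
The contrapositive of premise 7 (O(not log_out → dim_lights)) is O(not dim_lights → log_out), and O(not dim_lights) is already established, so O(log_out).
The contrapositive of premise 3 (O(not close_hatch → not log_out)) is O(log_out → close_hatch), and O(log_out) is already established, so O(close_hatch).
From O(close_hatch) and premise 6, O(close_hatch → not don_mask), we obtain O(not don_mask).
So O(not don_mask) holds, i.e. don_mask is forbidden. None of the other listed options is forbidden under the premises.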